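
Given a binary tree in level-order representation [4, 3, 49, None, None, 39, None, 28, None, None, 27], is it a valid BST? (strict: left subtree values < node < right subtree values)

Level-order array: [4, 3, 49, None, None, 39, None, 28, None, None, 27]
Validate using subtree bounds (lo, hi): at each node, require lo < value < hi,
then recurse left with hi=value and right with lo=value.
Preorder trace (stopping at first violation):
  at node 4 with bounds (-inf, +inf): OK
  at node 3 with bounds (-inf, 4): OK
  at node 49 with bounds (4, +inf): OK
  at node 39 with bounds (4, 49): OK
  at node 28 with bounds (4, 39): OK
  at node 27 with bounds (28, 39): VIOLATION
Node 27 violates its bound: not (28 < 27 < 39).
Result: Not a valid BST


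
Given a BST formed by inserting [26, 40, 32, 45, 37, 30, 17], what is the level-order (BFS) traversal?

Tree insertion order: [26, 40, 32, 45, 37, 30, 17]
Tree (level-order array): [26, 17, 40, None, None, 32, 45, 30, 37]
BFS from the root, enqueuing left then right child of each popped node:
  queue [26] -> pop 26, enqueue [17, 40], visited so far: [26]
  queue [17, 40] -> pop 17, enqueue [none], visited so far: [26, 17]
  queue [40] -> pop 40, enqueue [32, 45], visited so far: [26, 17, 40]
  queue [32, 45] -> pop 32, enqueue [30, 37], visited so far: [26, 17, 40, 32]
  queue [45, 30, 37] -> pop 45, enqueue [none], visited so far: [26, 17, 40, 32, 45]
  queue [30, 37] -> pop 30, enqueue [none], visited so far: [26, 17, 40, 32, 45, 30]
  queue [37] -> pop 37, enqueue [none], visited so far: [26, 17, 40, 32, 45, 30, 37]
Result: [26, 17, 40, 32, 45, 30, 37]


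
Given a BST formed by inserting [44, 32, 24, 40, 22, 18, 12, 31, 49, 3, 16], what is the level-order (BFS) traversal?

Tree insertion order: [44, 32, 24, 40, 22, 18, 12, 31, 49, 3, 16]
Tree (level-order array): [44, 32, 49, 24, 40, None, None, 22, 31, None, None, 18, None, None, None, 12, None, 3, 16]
BFS from the root, enqueuing left then right child of each popped node:
  queue [44] -> pop 44, enqueue [32, 49], visited so far: [44]
  queue [32, 49] -> pop 32, enqueue [24, 40], visited so far: [44, 32]
  queue [49, 24, 40] -> pop 49, enqueue [none], visited so far: [44, 32, 49]
  queue [24, 40] -> pop 24, enqueue [22, 31], visited so far: [44, 32, 49, 24]
  queue [40, 22, 31] -> pop 40, enqueue [none], visited so far: [44, 32, 49, 24, 40]
  queue [22, 31] -> pop 22, enqueue [18], visited so far: [44, 32, 49, 24, 40, 22]
  queue [31, 18] -> pop 31, enqueue [none], visited so far: [44, 32, 49, 24, 40, 22, 31]
  queue [18] -> pop 18, enqueue [12], visited so far: [44, 32, 49, 24, 40, 22, 31, 18]
  queue [12] -> pop 12, enqueue [3, 16], visited so far: [44, 32, 49, 24, 40, 22, 31, 18, 12]
  queue [3, 16] -> pop 3, enqueue [none], visited so far: [44, 32, 49, 24, 40, 22, 31, 18, 12, 3]
  queue [16] -> pop 16, enqueue [none], visited so far: [44, 32, 49, 24, 40, 22, 31, 18, 12, 3, 16]
Result: [44, 32, 49, 24, 40, 22, 31, 18, 12, 3, 16]


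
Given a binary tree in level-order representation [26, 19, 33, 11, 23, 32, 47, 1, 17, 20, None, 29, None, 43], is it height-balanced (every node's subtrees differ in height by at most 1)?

Tree (level-order array): [26, 19, 33, 11, 23, 32, 47, 1, 17, 20, None, 29, None, 43]
Definition: a tree is height-balanced if, at every node, |h(left) - h(right)| <= 1 (empty subtree has height -1).
Bottom-up per-node check:
  node 1: h_left=-1, h_right=-1, diff=0 [OK], height=0
  node 17: h_left=-1, h_right=-1, diff=0 [OK], height=0
  node 11: h_left=0, h_right=0, diff=0 [OK], height=1
  node 20: h_left=-1, h_right=-1, diff=0 [OK], height=0
  node 23: h_left=0, h_right=-1, diff=1 [OK], height=1
  node 19: h_left=1, h_right=1, diff=0 [OK], height=2
  node 29: h_left=-1, h_right=-1, diff=0 [OK], height=0
  node 32: h_left=0, h_right=-1, diff=1 [OK], height=1
  node 43: h_left=-1, h_right=-1, diff=0 [OK], height=0
  node 47: h_left=0, h_right=-1, diff=1 [OK], height=1
  node 33: h_left=1, h_right=1, diff=0 [OK], height=2
  node 26: h_left=2, h_right=2, diff=0 [OK], height=3
All nodes satisfy the balance condition.
Result: Balanced


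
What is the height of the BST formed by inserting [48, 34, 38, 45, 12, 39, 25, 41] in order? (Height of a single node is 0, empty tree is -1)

Insertion order: [48, 34, 38, 45, 12, 39, 25, 41]
Tree (level-order array): [48, 34, None, 12, 38, None, 25, None, 45, None, None, 39, None, None, 41]
Compute height bottom-up (empty subtree = -1):
  height(25) = 1 + max(-1, -1) = 0
  height(12) = 1 + max(-1, 0) = 1
  height(41) = 1 + max(-1, -1) = 0
  height(39) = 1 + max(-1, 0) = 1
  height(45) = 1 + max(1, -1) = 2
  height(38) = 1 + max(-1, 2) = 3
  height(34) = 1 + max(1, 3) = 4
  height(48) = 1 + max(4, -1) = 5
Height = 5


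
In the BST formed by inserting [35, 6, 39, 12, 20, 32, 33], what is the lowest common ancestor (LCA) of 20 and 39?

Tree insertion order: [35, 6, 39, 12, 20, 32, 33]
Tree (level-order array): [35, 6, 39, None, 12, None, None, None, 20, None, 32, None, 33]
In a BST, the LCA of p=20, q=39 is the first node v on the
root-to-leaf path with p <= v <= q (go left if both < v, right if both > v).
Walk from root:
  at 35: 20 <= 35 <= 39, this is the LCA
LCA = 35


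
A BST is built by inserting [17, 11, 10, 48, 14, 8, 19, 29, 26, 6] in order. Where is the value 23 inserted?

Starting tree (level order): [17, 11, 48, 10, 14, 19, None, 8, None, None, None, None, 29, 6, None, 26]
Insertion path: 17 -> 48 -> 19 -> 29 -> 26
Result: insert 23 as left child of 26
Final tree (level order): [17, 11, 48, 10, 14, 19, None, 8, None, None, None, None, 29, 6, None, 26, None, None, None, 23]


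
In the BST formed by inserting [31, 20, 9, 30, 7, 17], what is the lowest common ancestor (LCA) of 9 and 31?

Tree insertion order: [31, 20, 9, 30, 7, 17]
Tree (level-order array): [31, 20, None, 9, 30, 7, 17]
In a BST, the LCA of p=9, q=31 is the first node v on the
root-to-leaf path with p <= v <= q (go left if both < v, right if both > v).
Walk from root:
  at 31: 9 <= 31 <= 31, this is the LCA
LCA = 31


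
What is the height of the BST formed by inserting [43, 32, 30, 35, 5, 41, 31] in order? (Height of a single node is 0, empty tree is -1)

Insertion order: [43, 32, 30, 35, 5, 41, 31]
Tree (level-order array): [43, 32, None, 30, 35, 5, 31, None, 41]
Compute height bottom-up (empty subtree = -1):
  height(5) = 1 + max(-1, -1) = 0
  height(31) = 1 + max(-1, -1) = 0
  height(30) = 1 + max(0, 0) = 1
  height(41) = 1 + max(-1, -1) = 0
  height(35) = 1 + max(-1, 0) = 1
  height(32) = 1 + max(1, 1) = 2
  height(43) = 1 + max(2, -1) = 3
Height = 3


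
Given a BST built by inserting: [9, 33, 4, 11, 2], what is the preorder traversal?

Tree insertion order: [9, 33, 4, 11, 2]
Tree (level-order array): [9, 4, 33, 2, None, 11]
Preorder traversal: [9, 4, 2, 33, 11]


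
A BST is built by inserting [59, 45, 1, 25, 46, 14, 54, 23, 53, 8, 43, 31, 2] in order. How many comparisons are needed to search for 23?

Search path for 23: 59 -> 45 -> 1 -> 25 -> 14 -> 23
Found: True
Comparisons: 6


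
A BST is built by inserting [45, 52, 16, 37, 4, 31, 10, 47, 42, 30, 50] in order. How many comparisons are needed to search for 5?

Search path for 5: 45 -> 16 -> 4 -> 10
Found: False
Comparisons: 4


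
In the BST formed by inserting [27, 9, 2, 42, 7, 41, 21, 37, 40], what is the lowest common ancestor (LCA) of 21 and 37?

Tree insertion order: [27, 9, 2, 42, 7, 41, 21, 37, 40]
Tree (level-order array): [27, 9, 42, 2, 21, 41, None, None, 7, None, None, 37, None, None, None, None, 40]
In a BST, the LCA of p=21, q=37 is the first node v on the
root-to-leaf path with p <= v <= q (go left if both < v, right if both > v).
Walk from root:
  at 27: 21 <= 27 <= 37, this is the LCA
LCA = 27


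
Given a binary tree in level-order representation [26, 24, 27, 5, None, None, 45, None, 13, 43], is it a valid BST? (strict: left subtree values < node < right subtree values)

Level-order array: [26, 24, 27, 5, None, None, 45, None, 13, 43]
Validate using subtree bounds (lo, hi): at each node, require lo < value < hi,
then recurse left with hi=value and right with lo=value.
Preorder trace (stopping at first violation):
  at node 26 with bounds (-inf, +inf): OK
  at node 24 with bounds (-inf, 26): OK
  at node 5 with bounds (-inf, 24): OK
  at node 13 with bounds (5, 24): OK
  at node 27 with bounds (26, +inf): OK
  at node 45 with bounds (27, +inf): OK
  at node 43 with bounds (27, 45): OK
No violation found at any node.
Result: Valid BST


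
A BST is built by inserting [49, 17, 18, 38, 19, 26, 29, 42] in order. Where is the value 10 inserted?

Starting tree (level order): [49, 17, None, None, 18, None, 38, 19, 42, None, 26, None, None, None, 29]
Insertion path: 49 -> 17
Result: insert 10 as left child of 17
Final tree (level order): [49, 17, None, 10, 18, None, None, None, 38, 19, 42, None, 26, None, None, None, 29]


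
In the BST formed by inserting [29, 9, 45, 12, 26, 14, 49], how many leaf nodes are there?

Tree built from: [29, 9, 45, 12, 26, 14, 49]
Tree (level-order array): [29, 9, 45, None, 12, None, 49, None, 26, None, None, 14]
Rule: A leaf has 0 children.
Per-node child counts:
  node 29: 2 child(ren)
  node 9: 1 child(ren)
  node 12: 1 child(ren)
  node 26: 1 child(ren)
  node 14: 0 child(ren)
  node 45: 1 child(ren)
  node 49: 0 child(ren)
Matching nodes: [14, 49]
Count of leaf nodes: 2


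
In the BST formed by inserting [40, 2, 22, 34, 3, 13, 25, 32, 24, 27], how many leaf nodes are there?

Tree built from: [40, 2, 22, 34, 3, 13, 25, 32, 24, 27]
Tree (level-order array): [40, 2, None, None, 22, 3, 34, None, 13, 25, None, None, None, 24, 32, None, None, 27]
Rule: A leaf has 0 children.
Per-node child counts:
  node 40: 1 child(ren)
  node 2: 1 child(ren)
  node 22: 2 child(ren)
  node 3: 1 child(ren)
  node 13: 0 child(ren)
  node 34: 1 child(ren)
  node 25: 2 child(ren)
  node 24: 0 child(ren)
  node 32: 1 child(ren)
  node 27: 0 child(ren)
Matching nodes: [13, 24, 27]
Count of leaf nodes: 3


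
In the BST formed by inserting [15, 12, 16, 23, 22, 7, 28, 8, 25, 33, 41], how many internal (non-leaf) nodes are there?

Tree built from: [15, 12, 16, 23, 22, 7, 28, 8, 25, 33, 41]
Tree (level-order array): [15, 12, 16, 7, None, None, 23, None, 8, 22, 28, None, None, None, None, 25, 33, None, None, None, 41]
Rule: An internal node has at least one child.
Per-node child counts:
  node 15: 2 child(ren)
  node 12: 1 child(ren)
  node 7: 1 child(ren)
  node 8: 0 child(ren)
  node 16: 1 child(ren)
  node 23: 2 child(ren)
  node 22: 0 child(ren)
  node 28: 2 child(ren)
  node 25: 0 child(ren)
  node 33: 1 child(ren)
  node 41: 0 child(ren)
Matching nodes: [15, 12, 7, 16, 23, 28, 33]
Count of internal (non-leaf) nodes: 7


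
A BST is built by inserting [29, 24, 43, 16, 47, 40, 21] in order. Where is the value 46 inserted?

Starting tree (level order): [29, 24, 43, 16, None, 40, 47, None, 21]
Insertion path: 29 -> 43 -> 47
Result: insert 46 as left child of 47
Final tree (level order): [29, 24, 43, 16, None, 40, 47, None, 21, None, None, 46]


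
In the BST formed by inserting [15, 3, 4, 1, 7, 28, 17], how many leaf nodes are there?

Tree built from: [15, 3, 4, 1, 7, 28, 17]
Tree (level-order array): [15, 3, 28, 1, 4, 17, None, None, None, None, 7]
Rule: A leaf has 0 children.
Per-node child counts:
  node 15: 2 child(ren)
  node 3: 2 child(ren)
  node 1: 0 child(ren)
  node 4: 1 child(ren)
  node 7: 0 child(ren)
  node 28: 1 child(ren)
  node 17: 0 child(ren)
Matching nodes: [1, 7, 17]
Count of leaf nodes: 3


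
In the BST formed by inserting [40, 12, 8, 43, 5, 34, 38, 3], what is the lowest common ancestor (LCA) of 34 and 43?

Tree insertion order: [40, 12, 8, 43, 5, 34, 38, 3]
Tree (level-order array): [40, 12, 43, 8, 34, None, None, 5, None, None, 38, 3]
In a BST, the LCA of p=34, q=43 is the first node v on the
root-to-leaf path with p <= v <= q (go left if both < v, right if both > v).
Walk from root:
  at 40: 34 <= 40 <= 43, this is the LCA
LCA = 40


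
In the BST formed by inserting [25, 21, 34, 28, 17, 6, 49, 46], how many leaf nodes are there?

Tree built from: [25, 21, 34, 28, 17, 6, 49, 46]
Tree (level-order array): [25, 21, 34, 17, None, 28, 49, 6, None, None, None, 46]
Rule: A leaf has 0 children.
Per-node child counts:
  node 25: 2 child(ren)
  node 21: 1 child(ren)
  node 17: 1 child(ren)
  node 6: 0 child(ren)
  node 34: 2 child(ren)
  node 28: 0 child(ren)
  node 49: 1 child(ren)
  node 46: 0 child(ren)
Matching nodes: [6, 28, 46]
Count of leaf nodes: 3


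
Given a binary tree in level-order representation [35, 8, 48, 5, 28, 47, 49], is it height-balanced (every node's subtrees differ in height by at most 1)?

Tree (level-order array): [35, 8, 48, 5, 28, 47, 49]
Definition: a tree is height-balanced if, at every node, |h(left) - h(right)| <= 1 (empty subtree has height -1).
Bottom-up per-node check:
  node 5: h_left=-1, h_right=-1, diff=0 [OK], height=0
  node 28: h_left=-1, h_right=-1, diff=0 [OK], height=0
  node 8: h_left=0, h_right=0, diff=0 [OK], height=1
  node 47: h_left=-1, h_right=-1, diff=0 [OK], height=0
  node 49: h_left=-1, h_right=-1, diff=0 [OK], height=0
  node 48: h_left=0, h_right=0, diff=0 [OK], height=1
  node 35: h_left=1, h_right=1, diff=0 [OK], height=2
All nodes satisfy the balance condition.
Result: Balanced


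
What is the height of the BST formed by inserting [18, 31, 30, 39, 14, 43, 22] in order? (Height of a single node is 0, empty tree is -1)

Insertion order: [18, 31, 30, 39, 14, 43, 22]
Tree (level-order array): [18, 14, 31, None, None, 30, 39, 22, None, None, 43]
Compute height bottom-up (empty subtree = -1):
  height(14) = 1 + max(-1, -1) = 0
  height(22) = 1 + max(-1, -1) = 0
  height(30) = 1 + max(0, -1) = 1
  height(43) = 1 + max(-1, -1) = 0
  height(39) = 1 + max(-1, 0) = 1
  height(31) = 1 + max(1, 1) = 2
  height(18) = 1 + max(0, 2) = 3
Height = 3


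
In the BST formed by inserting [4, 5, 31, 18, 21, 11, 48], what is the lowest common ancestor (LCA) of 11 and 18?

Tree insertion order: [4, 5, 31, 18, 21, 11, 48]
Tree (level-order array): [4, None, 5, None, 31, 18, 48, 11, 21]
In a BST, the LCA of p=11, q=18 is the first node v on the
root-to-leaf path with p <= v <= q (go left if both < v, right if both > v).
Walk from root:
  at 4: both 11 and 18 > 4, go right
  at 5: both 11 and 18 > 5, go right
  at 31: both 11 and 18 < 31, go left
  at 18: 11 <= 18 <= 18, this is the LCA
LCA = 18


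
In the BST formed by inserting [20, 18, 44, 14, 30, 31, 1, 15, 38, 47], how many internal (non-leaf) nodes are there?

Tree built from: [20, 18, 44, 14, 30, 31, 1, 15, 38, 47]
Tree (level-order array): [20, 18, 44, 14, None, 30, 47, 1, 15, None, 31, None, None, None, None, None, None, None, 38]
Rule: An internal node has at least one child.
Per-node child counts:
  node 20: 2 child(ren)
  node 18: 1 child(ren)
  node 14: 2 child(ren)
  node 1: 0 child(ren)
  node 15: 0 child(ren)
  node 44: 2 child(ren)
  node 30: 1 child(ren)
  node 31: 1 child(ren)
  node 38: 0 child(ren)
  node 47: 0 child(ren)
Matching nodes: [20, 18, 14, 44, 30, 31]
Count of internal (non-leaf) nodes: 6


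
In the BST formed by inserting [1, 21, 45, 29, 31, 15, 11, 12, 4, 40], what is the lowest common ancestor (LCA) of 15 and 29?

Tree insertion order: [1, 21, 45, 29, 31, 15, 11, 12, 4, 40]
Tree (level-order array): [1, None, 21, 15, 45, 11, None, 29, None, 4, 12, None, 31, None, None, None, None, None, 40]
In a BST, the LCA of p=15, q=29 is the first node v on the
root-to-leaf path with p <= v <= q (go left if both < v, right if both > v).
Walk from root:
  at 1: both 15 and 29 > 1, go right
  at 21: 15 <= 21 <= 29, this is the LCA
LCA = 21


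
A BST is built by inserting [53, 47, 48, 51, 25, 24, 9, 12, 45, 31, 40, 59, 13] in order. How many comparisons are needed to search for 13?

Search path for 13: 53 -> 47 -> 25 -> 24 -> 9 -> 12 -> 13
Found: True
Comparisons: 7


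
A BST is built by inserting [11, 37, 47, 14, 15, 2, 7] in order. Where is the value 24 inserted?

Starting tree (level order): [11, 2, 37, None, 7, 14, 47, None, None, None, 15]
Insertion path: 11 -> 37 -> 14 -> 15
Result: insert 24 as right child of 15
Final tree (level order): [11, 2, 37, None, 7, 14, 47, None, None, None, 15, None, None, None, 24]


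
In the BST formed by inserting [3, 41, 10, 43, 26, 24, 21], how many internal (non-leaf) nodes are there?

Tree built from: [3, 41, 10, 43, 26, 24, 21]
Tree (level-order array): [3, None, 41, 10, 43, None, 26, None, None, 24, None, 21]
Rule: An internal node has at least one child.
Per-node child counts:
  node 3: 1 child(ren)
  node 41: 2 child(ren)
  node 10: 1 child(ren)
  node 26: 1 child(ren)
  node 24: 1 child(ren)
  node 21: 0 child(ren)
  node 43: 0 child(ren)
Matching nodes: [3, 41, 10, 26, 24]
Count of internal (non-leaf) nodes: 5


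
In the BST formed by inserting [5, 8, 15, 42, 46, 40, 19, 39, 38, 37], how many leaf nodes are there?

Tree built from: [5, 8, 15, 42, 46, 40, 19, 39, 38, 37]
Tree (level-order array): [5, None, 8, None, 15, None, 42, 40, 46, 19, None, None, None, None, 39, 38, None, 37]
Rule: A leaf has 0 children.
Per-node child counts:
  node 5: 1 child(ren)
  node 8: 1 child(ren)
  node 15: 1 child(ren)
  node 42: 2 child(ren)
  node 40: 1 child(ren)
  node 19: 1 child(ren)
  node 39: 1 child(ren)
  node 38: 1 child(ren)
  node 37: 0 child(ren)
  node 46: 0 child(ren)
Matching nodes: [37, 46]
Count of leaf nodes: 2


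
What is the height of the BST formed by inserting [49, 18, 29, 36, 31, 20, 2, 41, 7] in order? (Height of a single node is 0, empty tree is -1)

Insertion order: [49, 18, 29, 36, 31, 20, 2, 41, 7]
Tree (level-order array): [49, 18, None, 2, 29, None, 7, 20, 36, None, None, None, None, 31, 41]
Compute height bottom-up (empty subtree = -1):
  height(7) = 1 + max(-1, -1) = 0
  height(2) = 1 + max(-1, 0) = 1
  height(20) = 1 + max(-1, -1) = 0
  height(31) = 1 + max(-1, -1) = 0
  height(41) = 1 + max(-1, -1) = 0
  height(36) = 1 + max(0, 0) = 1
  height(29) = 1 + max(0, 1) = 2
  height(18) = 1 + max(1, 2) = 3
  height(49) = 1 + max(3, -1) = 4
Height = 4


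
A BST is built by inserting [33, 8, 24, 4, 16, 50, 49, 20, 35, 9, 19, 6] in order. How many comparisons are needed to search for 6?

Search path for 6: 33 -> 8 -> 4 -> 6
Found: True
Comparisons: 4


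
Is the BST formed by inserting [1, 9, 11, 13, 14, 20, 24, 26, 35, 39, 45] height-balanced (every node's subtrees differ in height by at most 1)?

Tree (level-order array): [1, None, 9, None, 11, None, 13, None, 14, None, 20, None, 24, None, 26, None, 35, None, 39, None, 45]
Definition: a tree is height-balanced if, at every node, |h(left) - h(right)| <= 1 (empty subtree has height -1).
Bottom-up per-node check:
  node 45: h_left=-1, h_right=-1, diff=0 [OK], height=0
  node 39: h_left=-1, h_right=0, diff=1 [OK], height=1
  node 35: h_left=-1, h_right=1, diff=2 [FAIL (|-1-1|=2 > 1)], height=2
  node 26: h_left=-1, h_right=2, diff=3 [FAIL (|-1-2|=3 > 1)], height=3
  node 24: h_left=-1, h_right=3, diff=4 [FAIL (|-1-3|=4 > 1)], height=4
  node 20: h_left=-1, h_right=4, diff=5 [FAIL (|-1-4|=5 > 1)], height=5
  node 14: h_left=-1, h_right=5, diff=6 [FAIL (|-1-5|=6 > 1)], height=6
  node 13: h_left=-1, h_right=6, diff=7 [FAIL (|-1-6|=7 > 1)], height=7
  node 11: h_left=-1, h_right=7, diff=8 [FAIL (|-1-7|=8 > 1)], height=8
  node 9: h_left=-1, h_right=8, diff=9 [FAIL (|-1-8|=9 > 1)], height=9
  node 1: h_left=-1, h_right=9, diff=10 [FAIL (|-1-9|=10 > 1)], height=10
Node 35 violates the condition: |-1 - 1| = 2 > 1.
Result: Not balanced


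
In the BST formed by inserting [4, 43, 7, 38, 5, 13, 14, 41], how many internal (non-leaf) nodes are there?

Tree built from: [4, 43, 7, 38, 5, 13, 14, 41]
Tree (level-order array): [4, None, 43, 7, None, 5, 38, None, None, 13, 41, None, 14]
Rule: An internal node has at least one child.
Per-node child counts:
  node 4: 1 child(ren)
  node 43: 1 child(ren)
  node 7: 2 child(ren)
  node 5: 0 child(ren)
  node 38: 2 child(ren)
  node 13: 1 child(ren)
  node 14: 0 child(ren)
  node 41: 0 child(ren)
Matching nodes: [4, 43, 7, 38, 13]
Count of internal (non-leaf) nodes: 5


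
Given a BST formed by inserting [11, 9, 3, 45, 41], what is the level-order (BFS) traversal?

Tree insertion order: [11, 9, 3, 45, 41]
Tree (level-order array): [11, 9, 45, 3, None, 41]
BFS from the root, enqueuing left then right child of each popped node:
  queue [11] -> pop 11, enqueue [9, 45], visited so far: [11]
  queue [9, 45] -> pop 9, enqueue [3], visited so far: [11, 9]
  queue [45, 3] -> pop 45, enqueue [41], visited so far: [11, 9, 45]
  queue [3, 41] -> pop 3, enqueue [none], visited so far: [11, 9, 45, 3]
  queue [41] -> pop 41, enqueue [none], visited so far: [11, 9, 45, 3, 41]
Result: [11, 9, 45, 3, 41]


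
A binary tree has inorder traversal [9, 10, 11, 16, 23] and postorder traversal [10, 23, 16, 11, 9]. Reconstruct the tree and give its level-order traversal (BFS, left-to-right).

Inorder:   [9, 10, 11, 16, 23]
Postorder: [10, 23, 16, 11, 9]
Algorithm: postorder visits root last, so walk postorder right-to-left;
each value is the root of the current inorder slice — split it at that
value, recurse on the right subtree first, then the left.
Recursive splits:
  root=9; inorder splits into left=[], right=[10, 11, 16, 23]
  root=11; inorder splits into left=[10], right=[16, 23]
  root=16; inorder splits into left=[], right=[23]
  root=23; inorder splits into left=[], right=[]
  root=10; inorder splits into left=[], right=[]
Reconstructed level-order: [9, 11, 10, 16, 23]


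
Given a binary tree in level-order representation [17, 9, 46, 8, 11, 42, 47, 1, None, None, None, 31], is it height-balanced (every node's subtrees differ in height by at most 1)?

Tree (level-order array): [17, 9, 46, 8, 11, 42, 47, 1, None, None, None, 31]
Definition: a tree is height-balanced if, at every node, |h(left) - h(right)| <= 1 (empty subtree has height -1).
Bottom-up per-node check:
  node 1: h_left=-1, h_right=-1, diff=0 [OK], height=0
  node 8: h_left=0, h_right=-1, diff=1 [OK], height=1
  node 11: h_left=-1, h_right=-1, diff=0 [OK], height=0
  node 9: h_left=1, h_right=0, diff=1 [OK], height=2
  node 31: h_left=-1, h_right=-1, diff=0 [OK], height=0
  node 42: h_left=0, h_right=-1, diff=1 [OK], height=1
  node 47: h_left=-1, h_right=-1, diff=0 [OK], height=0
  node 46: h_left=1, h_right=0, diff=1 [OK], height=2
  node 17: h_left=2, h_right=2, diff=0 [OK], height=3
All nodes satisfy the balance condition.
Result: Balanced


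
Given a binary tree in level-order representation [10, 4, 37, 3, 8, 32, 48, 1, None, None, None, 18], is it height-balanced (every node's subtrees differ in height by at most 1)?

Tree (level-order array): [10, 4, 37, 3, 8, 32, 48, 1, None, None, None, 18]
Definition: a tree is height-balanced if, at every node, |h(left) - h(right)| <= 1 (empty subtree has height -1).
Bottom-up per-node check:
  node 1: h_left=-1, h_right=-1, diff=0 [OK], height=0
  node 3: h_left=0, h_right=-1, diff=1 [OK], height=1
  node 8: h_left=-1, h_right=-1, diff=0 [OK], height=0
  node 4: h_left=1, h_right=0, diff=1 [OK], height=2
  node 18: h_left=-1, h_right=-1, diff=0 [OK], height=0
  node 32: h_left=0, h_right=-1, diff=1 [OK], height=1
  node 48: h_left=-1, h_right=-1, diff=0 [OK], height=0
  node 37: h_left=1, h_right=0, diff=1 [OK], height=2
  node 10: h_left=2, h_right=2, diff=0 [OK], height=3
All nodes satisfy the balance condition.
Result: Balanced


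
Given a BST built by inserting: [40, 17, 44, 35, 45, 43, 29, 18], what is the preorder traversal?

Tree insertion order: [40, 17, 44, 35, 45, 43, 29, 18]
Tree (level-order array): [40, 17, 44, None, 35, 43, 45, 29, None, None, None, None, None, 18]
Preorder traversal: [40, 17, 35, 29, 18, 44, 43, 45]


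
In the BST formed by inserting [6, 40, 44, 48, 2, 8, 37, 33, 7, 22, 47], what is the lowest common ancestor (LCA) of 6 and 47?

Tree insertion order: [6, 40, 44, 48, 2, 8, 37, 33, 7, 22, 47]
Tree (level-order array): [6, 2, 40, None, None, 8, 44, 7, 37, None, 48, None, None, 33, None, 47, None, 22]
In a BST, the LCA of p=6, q=47 is the first node v on the
root-to-leaf path with p <= v <= q (go left if both < v, right if both > v).
Walk from root:
  at 6: 6 <= 6 <= 47, this is the LCA
LCA = 6


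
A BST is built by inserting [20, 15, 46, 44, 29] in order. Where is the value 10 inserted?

Starting tree (level order): [20, 15, 46, None, None, 44, None, 29]
Insertion path: 20 -> 15
Result: insert 10 as left child of 15
Final tree (level order): [20, 15, 46, 10, None, 44, None, None, None, 29]


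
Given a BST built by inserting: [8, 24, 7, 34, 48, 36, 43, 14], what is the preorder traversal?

Tree insertion order: [8, 24, 7, 34, 48, 36, 43, 14]
Tree (level-order array): [8, 7, 24, None, None, 14, 34, None, None, None, 48, 36, None, None, 43]
Preorder traversal: [8, 7, 24, 14, 34, 48, 36, 43]


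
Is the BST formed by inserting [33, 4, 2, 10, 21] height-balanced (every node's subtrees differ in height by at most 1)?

Tree (level-order array): [33, 4, None, 2, 10, None, None, None, 21]
Definition: a tree is height-balanced if, at every node, |h(left) - h(right)| <= 1 (empty subtree has height -1).
Bottom-up per-node check:
  node 2: h_left=-1, h_right=-1, diff=0 [OK], height=0
  node 21: h_left=-1, h_right=-1, diff=0 [OK], height=0
  node 10: h_left=-1, h_right=0, diff=1 [OK], height=1
  node 4: h_left=0, h_right=1, diff=1 [OK], height=2
  node 33: h_left=2, h_right=-1, diff=3 [FAIL (|2--1|=3 > 1)], height=3
Node 33 violates the condition: |2 - -1| = 3 > 1.
Result: Not balanced


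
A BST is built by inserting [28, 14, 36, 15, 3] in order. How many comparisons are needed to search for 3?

Search path for 3: 28 -> 14 -> 3
Found: True
Comparisons: 3


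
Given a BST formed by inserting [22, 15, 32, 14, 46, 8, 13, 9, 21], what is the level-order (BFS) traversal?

Tree insertion order: [22, 15, 32, 14, 46, 8, 13, 9, 21]
Tree (level-order array): [22, 15, 32, 14, 21, None, 46, 8, None, None, None, None, None, None, 13, 9]
BFS from the root, enqueuing left then right child of each popped node:
  queue [22] -> pop 22, enqueue [15, 32], visited so far: [22]
  queue [15, 32] -> pop 15, enqueue [14, 21], visited so far: [22, 15]
  queue [32, 14, 21] -> pop 32, enqueue [46], visited so far: [22, 15, 32]
  queue [14, 21, 46] -> pop 14, enqueue [8], visited so far: [22, 15, 32, 14]
  queue [21, 46, 8] -> pop 21, enqueue [none], visited so far: [22, 15, 32, 14, 21]
  queue [46, 8] -> pop 46, enqueue [none], visited so far: [22, 15, 32, 14, 21, 46]
  queue [8] -> pop 8, enqueue [13], visited so far: [22, 15, 32, 14, 21, 46, 8]
  queue [13] -> pop 13, enqueue [9], visited so far: [22, 15, 32, 14, 21, 46, 8, 13]
  queue [9] -> pop 9, enqueue [none], visited so far: [22, 15, 32, 14, 21, 46, 8, 13, 9]
Result: [22, 15, 32, 14, 21, 46, 8, 13, 9]


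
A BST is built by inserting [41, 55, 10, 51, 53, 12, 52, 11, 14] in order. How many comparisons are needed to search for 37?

Search path for 37: 41 -> 10 -> 12 -> 14
Found: False
Comparisons: 4


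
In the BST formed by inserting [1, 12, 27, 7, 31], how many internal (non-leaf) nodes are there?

Tree built from: [1, 12, 27, 7, 31]
Tree (level-order array): [1, None, 12, 7, 27, None, None, None, 31]
Rule: An internal node has at least one child.
Per-node child counts:
  node 1: 1 child(ren)
  node 12: 2 child(ren)
  node 7: 0 child(ren)
  node 27: 1 child(ren)
  node 31: 0 child(ren)
Matching nodes: [1, 12, 27]
Count of internal (non-leaf) nodes: 3


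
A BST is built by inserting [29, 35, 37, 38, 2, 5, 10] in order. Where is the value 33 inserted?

Starting tree (level order): [29, 2, 35, None, 5, None, 37, None, 10, None, 38]
Insertion path: 29 -> 35
Result: insert 33 as left child of 35
Final tree (level order): [29, 2, 35, None, 5, 33, 37, None, 10, None, None, None, 38]


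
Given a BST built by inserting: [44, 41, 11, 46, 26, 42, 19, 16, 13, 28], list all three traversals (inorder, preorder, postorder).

Tree insertion order: [44, 41, 11, 46, 26, 42, 19, 16, 13, 28]
Tree (level-order array): [44, 41, 46, 11, 42, None, None, None, 26, None, None, 19, 28, 16, None, None, None, 13]
Inorder (L, root, R): [11, 13, 16, 19, 26, 28, 41, 42, 44, 46]
Preorder (root, L, R): [44, 41, 11, 26, 19, 16, 13, 28, 42, 46]
Postorder (L, R, root): [13, 16, 19, 28, 26, 11, 42, 41, 46, 44]


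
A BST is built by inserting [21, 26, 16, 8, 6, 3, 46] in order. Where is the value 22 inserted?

Starting tree (level order): [21, 16, 26, 8, None, None, 46, 6, None, None, None, 3]
Insertion path: 21 -> 26
Result: insert 22 as left child of 26
Final tree (level order): [21, 16, 26, 8, None, 22, 46, 6, None, None, None, None, None, 3]


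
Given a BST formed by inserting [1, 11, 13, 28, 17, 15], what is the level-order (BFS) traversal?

Tree insertion order: [1, 11, 13, 28, 17, 15]
Tree (level-order array): [1, None, 11, None, 13, None, 28, 17, None, 15]
BFS from the root, enqueuing left then right child of each popped node:
  queue [1] -> pop 1, enqueue [11], visited so far: [1]
  queue [11] -> pop 11, enqueue [13], visited so far: [1, 11]
  queue [13] -> pop 13, enqueue [28], visited so far: [1, 11, 13]
  queue [28] -> pop 28, enqueue [17], visited so far: [1, 11, 13, 28]
  queue [17] -> pop 17, enqueue [15], visited so far: [1, 11, 13, 28, 17]
  queue [15] -> pop 15, enqueue [none], visited so far: [1, 11, 13, 28, 17, 15]
Result: [1, 11, 13, 28, 17, 15]


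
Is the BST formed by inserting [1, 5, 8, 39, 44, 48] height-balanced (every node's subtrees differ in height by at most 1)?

Tree (level-order array): [1, None, 5, None, 8, None, 39, None, 44, None, 48]
Definition: a tree is height-balanced if, at every node, |h(left) - h(right)| <= 1 (empty subtree has height -1).
Bottom-up per-node check:
  node 48: h_left=-1, h_right=-1, diff=0 [OK], height=0
  node 44: h_left=-1, h_right=0, diff=1 [OK], height=1
  node 39: h_left=-1, h_right=1, diff=2 [FAIL (|-1-1|=2 > 1)], height=2
  node 8: h_left=-1, h_right=2, diff=3 [FAIL (|-1-2|=3 > 1)], height=3
  node 5: h_left=-1, h_right=3, diff=4 [FAIL (|-1-3|=4 > 1)], height=4
  node 1: h_left=-1, h_right=4, diff=5 [FAIL (|-1-4|=5 > 1)], height=5
Node 39 violates the condition: |-1 - 1| = 2 > 1.
Result: Not balanced


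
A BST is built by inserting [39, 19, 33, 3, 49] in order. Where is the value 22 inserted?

Starting tree (level order): [39, 19, 49, 3, 33]
Insertion path: 39 -> 19 -> 33
Result: insert 22 as left child of 33
Final tree (level order): [39, 19, 49, 3, 33, None, None, None, None, 22]


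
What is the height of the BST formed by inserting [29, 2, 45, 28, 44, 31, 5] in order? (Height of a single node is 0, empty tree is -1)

Insertion order: [29, 2, 45, 28, 44, 31, 5]
Tree (level-order array): [29, 2, 45, None, 28, 44, None, 5, None, 31]
Compute height bottom-up (empty subtree = -1):
  height(5) = 1 + max(-1, -1) = 0
  height(28) = 1 + max(0, -1) = 1
  height(2) = 1 + max(-1, 1) = 2
  height(31) = 1 + max(-1, -1) = 0
  height(44) = 1 + max(0, -1) = 1
  height(45) = 1 + max(1, -1) = 2
  height(29) = 1 + max(2, 2) = 3
Height = 3


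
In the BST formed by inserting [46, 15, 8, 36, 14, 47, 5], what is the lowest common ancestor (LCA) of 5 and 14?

Tree insertion order: [46, 15, 8, 36, 14, 47, 5]
Tree (level-order array): [46, 15, 47, 8, 36, None, None, 5, 14]
In a BST, the LCA of p=5, q=14 is the first node v on the
root-to-leaf path with p <= v <= q (go left if both < v, right if both > v).
Walk from root:
  at 46: both 5 and 14 < 46, go left
  at 15: both 5 and 14 < 15, go left
  at 8: 5 <= 8 <= 14, this is the LCA
LCA = 8


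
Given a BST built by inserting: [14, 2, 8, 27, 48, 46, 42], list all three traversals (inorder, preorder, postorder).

Tree insertion order: [14, 2, 8, 27, 48, 46, 42]
Tree (level-order array): [14, 2, 27, None, 8, None, 48, None, None, 46, None, 42]
Inorder (L, root, R): [2, 8, 14, 27, 42, 46, 48]
Preorder (root, L, R): [14, 2, 8, 27, 48, 46, 42]
Postorder (L, R, root): [8, 2, 42, 46, 48, 27, 14]


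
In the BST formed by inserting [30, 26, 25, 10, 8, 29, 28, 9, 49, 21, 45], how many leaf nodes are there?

Tree built from: [30, 26, 25, 10, 8, 29, 28, 9, 49, 21, 45]
Tree (level-order array): [30, 26, 49, 25, 29, 45, None, 10, None, 28, None, None, None, 8, 21, None, None, None, 9]
Rule: A leaf has 0 children.
Per-node child counts:
  node 30: 2 child(ren)
  node 26: 2 child(ren)
  node 25: 1 child(ren)
  node 10: 2 child(ren)
  node 8: 1 child(ren)
  node 9: 0 child(ren)
  node 21: 0 child(ren)
  node 29: 1 child(ren)
  node 28: 0 child(ren)
  node 49: 1 child(ren)
  node 45: 0 child(ren)
Matching nodes: [9, 21, 28, 45]
Count of leaf nodes: 4


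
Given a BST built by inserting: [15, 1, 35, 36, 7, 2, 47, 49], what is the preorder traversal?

Tree insertion order: [15, 1, 35, 36, 7, 2, 47, 49]
Tree (level-order array): [15, 1, 35, None, 7, None, 36, 2, None, None, 47, None, None, None, 49]
Preorder traversal: [15, 1, 7, 2, 35, 36, 47, 49]


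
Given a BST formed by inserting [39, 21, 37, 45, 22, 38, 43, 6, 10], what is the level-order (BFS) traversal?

Tree insertion order: [39, 21, 37, 45, 22, 38, 43, 6, 10]
Tree (level-order array): [39, 21, 45, 6, 37, 43, None, None, 10, 22, 38]
BFS from the root, enqueuing left then right child of each popped node:
  queue [39] -> pop 39, enqueue [21, 45], visited so far: [39]
  queue [21, 45] -> pop 21, enqueue [6, 37], visited so far: [39, 21]
  queue [45, 6, 37] -> pop 45, enqueue [43], visited so far: [39, 21, 45]
  queue [6, 37, 43] -> pop 6, enqueue [10], visited so far: [39, 21, 45, 6]
  queue [37, 43, 10] -> pop 37, enqueue [22, 38], visited so far: [39, 21, 45, 6, 37]
  queue [43, 10, 22, 38] -> pop 43, enqueue [none], visited so far: [39, 21, 45, 6, 37, 43]
  queue [10, 22, 38] -> pop 10, enqueue [none], visited so far: [39, 21, 45, 6, 37, 43, 10]
  queue [22, 38] -> pop 22, enqueue [none], visited so far: [39, 21, 45, 6, 37, 43, 10, 22]
  queue [38] -> pop 38, enqueue [none], visited so far: [39, 21, 45, 6, 37, 43, 10, 22, 38]
Result: [39, 21, 45, 6, 37, 43, 10, 22, 38]


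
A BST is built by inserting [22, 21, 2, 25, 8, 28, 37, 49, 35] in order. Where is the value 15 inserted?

Starting tree (level order): [22, 21, 25, 2, None, None, 28, None, 8, None, 37, None, None, 35, 49]
Insertion path: 22 -> 21 -> 2 -> 8
Result: insert 15 as right child of 8
Final tree (level order): [22, 21, 25, 2, None, None, 28, None, 8, None, 37, None, 15, 35, 49]


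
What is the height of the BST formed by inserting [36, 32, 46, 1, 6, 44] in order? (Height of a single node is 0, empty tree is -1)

Insertion order: [36, 32, 46, 1, 6, 44]
Tree (level-order array): [36, 32, 46, 1, None, 44, None, None, 6]
Compute height bottom-up (empty subtree = -1):
  height(6) = 1 + max(-1, -1) = 0
  height(1) = 1 + max(-1, 0) = 1
  height(32) = 1 + max(1, -1) = 2
  height(44) = 1 + max(-1, -1) = 0
  height(46) = 1 + max(0, -1) = 1
  height(36) = 1 + max(2, 1) = 3
Height = 3


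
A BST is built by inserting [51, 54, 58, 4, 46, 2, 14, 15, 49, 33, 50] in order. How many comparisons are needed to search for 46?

Search path for 46: 51 -> 4 -> 46
Found: True
Comparisons: 3


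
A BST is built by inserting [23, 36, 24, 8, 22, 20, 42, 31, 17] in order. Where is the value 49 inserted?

Starting tree (level order): [23, 8, 36, None, 22, 24, 42, 20, None, None, 31, None, None, 17]
Insertion path: 23 -> 36 -> 42
Result: insert 49 as right child of 42
Final tree (level order): [23, 8, 36, None, 22, 24, 42, 20, None, None, 31, None, 49, 17]


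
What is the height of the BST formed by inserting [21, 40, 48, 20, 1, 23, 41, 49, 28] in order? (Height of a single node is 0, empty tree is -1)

Insertion order: [21, 40, 48, 20, 1, 23, 41, 49, 28]
Tree (level-order array): [21, 20, 40, 1, None, 23, 48, None, None, None, 28, 41, 49]
Compute height bottom-up (empty subtree = -1):
  height(1) = 1 + max(-1, -1) = 0
  height(20) = 1 + max(0, -1) = 1
  height(28) = 1 + max(-1, -1) = 0
  height(23) = 1 + max(-1, 0) = 1
  height(41) = 1 + max(-1, -1) = 0
  height(49) = 1 + max(-1, -1) = 0
  height(48) = 1 + max(0, 0) = 1
  height(40) = 1 + max(1, 1) = 2
  height(21) = 1 + max(1, 2) = 3
Height = 3


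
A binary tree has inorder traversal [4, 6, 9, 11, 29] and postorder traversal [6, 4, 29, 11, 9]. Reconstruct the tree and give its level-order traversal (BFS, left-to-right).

Inorder:   [4, 6, 9, 11, 29]
Postorder: [6, 4, 29, 11, 9]
Algorithm: postorder visits root last, so walk postorder right-to-left;
each value is the root of the current inorder slice — split it at that
value, recurse on the right subtree first, then the left.
Recursive splits:
  root=9; inorder splits into left=[4, 6], right=[11, 29]
  root=11; inorder splits into left=[], right=[29]
  root=29; inorder splits into left=[], right=[]
  root=4; inorder splits into left=[], right=[6]
  root=6; inorder splits into left=[], right=[]
Reconstructed level-order: [9, 4, 11, 6, 29]


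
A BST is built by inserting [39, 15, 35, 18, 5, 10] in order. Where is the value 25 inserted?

Starting tree (level order): [39, 15, None, 5, 35, None, 10, 18]
Insertion path: 39 -> 15 -> 35 -> 18
Result: insert 25 as right child of 18
Final tree (level order): [39, 15, None, 5, 35, None, 10, 18, None, None, None, None, 25]


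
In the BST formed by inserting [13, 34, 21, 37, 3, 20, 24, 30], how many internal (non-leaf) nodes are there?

Tree built from: [13, 34, 21, 37, 3, 20, 24, 30]
Tree (level-order array): [13, 3, 34, None, None, 21, 37, 20, 24, None, None, None, None, None, 30]
Rule: An internal node has at least one child.
Per-node child counts:
  node 13: 2 child(ren)
  node 3: 0 child(ren)
  node 34: 2 child(ren)
  node 21: 2 child(ren)
  node 20: 0 child(ren)
  node 24: 1 child(ren)
  node 30: 0 child(ren)
  node 37: 0 child(ren)
Matching nodes: [13, 34, 21, 24]
Count of internal (non-leaf) nodes: 4


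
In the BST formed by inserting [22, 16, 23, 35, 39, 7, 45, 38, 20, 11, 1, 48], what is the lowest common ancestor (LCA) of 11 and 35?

Tree insertion order: [22, 16, 23, 35, 39, 7, 45, 38, 20, 11, 1, 48]
Tree (level-order array): [22, 16, 23, 7, 20, None, 35, 1, 11, None, None, None, 39, None, None, None, None, 38, 45, None, None, None, 48]
In a BST, the LCA of p=11, q=35 is the first node v on the
root-to-leaf path with p <= v <= q (go left if both < v, right if both > v).
Walk from root:
  at 22: 11 <= 22 <= 35, this is the LCA
LCA = 22


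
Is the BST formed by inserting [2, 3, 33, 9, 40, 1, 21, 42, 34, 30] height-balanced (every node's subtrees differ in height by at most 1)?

Tree (level-order array): [2, 1, 3, None, None, None, 33, 9, 40, None, 21, 34, 42, None, 30]
Definition: a tree is height-balanced if, at every node, |h(left) - h(right)| <= 1 (empty subtree has height -1).
Bottom-up per-node check:
  node 1: h_left=-1, h_right=-1, diff=0 [OK], height=0
  node 30: h_left=-1, h_right=-1, diff=0 [OK], height=0
  node 21: h_left=-1, h_right=0, diff=1 [OK], height=1
  node 9: h_left=-1, h_right=1, diff=2 [FAIL (|-1-1|=2 > 1)], height=2
  node 34: h_left=-1, h_right=-1, diff=0 [OK], height=0
  node 42: h_left=-1, h_right=-1, diff=0 [OK], height=0
  node 40: h_left=0, h_right=0, diff=0 [OK], height=1
  node 33: h_left=2, h_right=1, diff=1 [OK], height=3
  node 3: h_left=-1, h_right=3, diff=4 [FAIL (|-1-3|=4 > 1)], height=4
  node 2: h_left=0, h_right=4, diff=4 [FAIL (|0-4|=4 > 1)], height=5
Node 9 violates the condition: |-1 - 1| = 2 > 1.
Result: Not balanced


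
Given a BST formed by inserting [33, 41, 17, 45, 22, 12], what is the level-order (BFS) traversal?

Tree insertion order: [33, 41, 17, 45, 22, 12]
Tree (level-order array): [33, 17, 41, 12, 22, None, 45]
BFS from the root, enqueuing left then right child of each popped node:
  queue [33] -> pop 33, enqueue [17, 41], visited so far: [33]
  queue [17, 41] -> pop 17, enqueue [12, 22], visited so far: [33, 17]
  queue [41, 12, 22] -> pop 41, enqueue [45], visited so far: [33, 17, 41]
  queue [12, 22, 45] -> pop 12, enqueue [none], visited so far: [33, 17, 41, 12]
  queue [22, 45] -> pop 22, enqueue [none], visited so far: [33, 17, 41, 12, 22]
  queue [45] -> pop 45, enqueue [none], visited so far: [33, 17, 41, 12, 22, 45]
Result: [33, 17, 41, 12, 22, 45]
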